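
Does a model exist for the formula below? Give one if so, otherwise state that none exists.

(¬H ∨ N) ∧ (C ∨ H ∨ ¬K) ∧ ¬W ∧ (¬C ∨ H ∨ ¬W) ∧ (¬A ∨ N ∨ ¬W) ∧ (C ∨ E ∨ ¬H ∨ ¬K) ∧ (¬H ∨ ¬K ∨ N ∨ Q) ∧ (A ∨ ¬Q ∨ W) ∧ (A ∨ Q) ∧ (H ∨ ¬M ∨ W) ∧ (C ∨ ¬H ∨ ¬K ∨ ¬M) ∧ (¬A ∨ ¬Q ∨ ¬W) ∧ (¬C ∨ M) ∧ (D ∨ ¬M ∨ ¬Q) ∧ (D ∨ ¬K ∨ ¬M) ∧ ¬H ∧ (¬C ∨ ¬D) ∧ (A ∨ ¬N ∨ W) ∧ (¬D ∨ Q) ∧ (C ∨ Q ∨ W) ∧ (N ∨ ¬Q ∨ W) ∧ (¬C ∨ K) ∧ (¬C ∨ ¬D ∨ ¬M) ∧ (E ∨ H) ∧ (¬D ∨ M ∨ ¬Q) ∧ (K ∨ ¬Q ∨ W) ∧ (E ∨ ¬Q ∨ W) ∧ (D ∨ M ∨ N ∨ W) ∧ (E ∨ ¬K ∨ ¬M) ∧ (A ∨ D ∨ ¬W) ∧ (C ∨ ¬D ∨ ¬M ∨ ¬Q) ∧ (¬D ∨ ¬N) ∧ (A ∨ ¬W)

Unsatisfiable

Case H = True:
  Clause (¬H) is falsified — contradiction.
Case H = False:
  (¬W) forces W = False.
  (H ∨ ¬M ∨ W) forces M = False.
  (¬C ∨ M) forces C = False.
  (C ∨ H ∨ ¬K) forces K = False.
  (C ∨ Q ∨ W) forces Q = True.
  Clause (K ∨ ¬Q ∨ W) is falsified — contradiction.
Both cases fail, so the formula is unsatisfiable.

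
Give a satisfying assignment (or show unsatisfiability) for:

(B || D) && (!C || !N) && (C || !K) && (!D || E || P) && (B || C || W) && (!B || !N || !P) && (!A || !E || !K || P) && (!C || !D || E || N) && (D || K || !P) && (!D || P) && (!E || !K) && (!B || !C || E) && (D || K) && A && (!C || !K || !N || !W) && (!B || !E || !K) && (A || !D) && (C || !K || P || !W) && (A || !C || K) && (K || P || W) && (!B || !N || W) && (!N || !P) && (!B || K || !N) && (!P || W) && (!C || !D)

N = False; B = True; W = True; E = True; K = False; A = True; D = True; P = True; C = False

Unit clause (A) forces A = True.
Try N = True:
  (!C || !N) forces C = False.
  (C || !K) forces K = False.
  (D || K) forces D = True.
  (!D || P) forces P = True.
  clause (!N || !P) is falsified — backtrack.
So N = False.
Set B = True.
Set W = True.
Set E = True.
  then (!E || !K) forces K = False.
  then (D || K) forces D = True.
  then (!C || !D) forces C = False.
  then (!D || P) forces P = True.
All clauses satisfied.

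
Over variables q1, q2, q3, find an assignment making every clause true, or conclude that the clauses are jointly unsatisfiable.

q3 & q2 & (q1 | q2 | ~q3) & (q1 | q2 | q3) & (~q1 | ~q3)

Unit clause (q3) forces q3 = True.
Unit clause (q2) forces q2 = True.
In (~q1 | ~q3) only ~q1 is left, so q1 = False.
Check each clause:
  (q3): q3 holds.
  (q2): q2 holds.
  (q1 | q2 | ~q3): q2 holds.
  (q1 | q2 | q3): q2 holds.
  (~q1 | ~q3): ~q1 holds.
All clauses satisfied.

q1 = False, q2 = True, q3 = True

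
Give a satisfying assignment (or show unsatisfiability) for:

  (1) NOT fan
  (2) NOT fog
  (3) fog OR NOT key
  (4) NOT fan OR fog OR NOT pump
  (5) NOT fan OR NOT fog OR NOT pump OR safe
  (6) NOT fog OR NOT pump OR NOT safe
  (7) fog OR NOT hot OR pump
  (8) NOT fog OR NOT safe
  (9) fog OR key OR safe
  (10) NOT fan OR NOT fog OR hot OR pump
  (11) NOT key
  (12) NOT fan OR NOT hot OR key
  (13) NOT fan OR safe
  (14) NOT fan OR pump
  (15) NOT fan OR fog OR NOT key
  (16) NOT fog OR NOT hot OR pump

Unit clause (NOT fan) forces fan = False.
Unit clause (NOT fog) forces fog = False.
In (fog OR NOT key) only NOT key is left, so key = False.
In (fog OR key OR safe) only safe is left, so safe = True.
Set pump = True.
Set hot = False.
All clauses satisfied.

key = False; fog = False; safe = True; fan = False; pump = True; hot = False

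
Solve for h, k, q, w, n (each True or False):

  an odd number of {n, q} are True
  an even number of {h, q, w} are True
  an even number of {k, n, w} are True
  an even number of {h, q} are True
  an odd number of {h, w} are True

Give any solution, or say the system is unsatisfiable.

h=T, k=F, q=T, w=F, n=F

{n, q}: 1 true → odd ✓
{h, q, w}: 2 true → even ✓
{k, n, w}: 0 true → even ✓
{h, q}: 2 true → even ✓
{h, w}: 1 true → odd ✓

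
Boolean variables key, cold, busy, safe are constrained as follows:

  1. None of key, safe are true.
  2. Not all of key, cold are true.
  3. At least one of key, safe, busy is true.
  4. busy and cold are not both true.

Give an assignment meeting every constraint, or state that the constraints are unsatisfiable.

key: False; cold: False; busy: True; safe: False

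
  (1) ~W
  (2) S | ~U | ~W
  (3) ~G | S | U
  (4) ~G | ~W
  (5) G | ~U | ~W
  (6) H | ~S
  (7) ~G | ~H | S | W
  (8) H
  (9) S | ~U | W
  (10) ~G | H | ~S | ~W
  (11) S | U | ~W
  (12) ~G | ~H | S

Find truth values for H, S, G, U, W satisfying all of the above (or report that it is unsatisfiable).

Unit clause (~W) forces W = False.
Unit clause (H) forces H = True.
Set S = True.
Set G = True.
Set U = False.
All clauses satisfied.

H: True, S: True, G: True, U: False, W: False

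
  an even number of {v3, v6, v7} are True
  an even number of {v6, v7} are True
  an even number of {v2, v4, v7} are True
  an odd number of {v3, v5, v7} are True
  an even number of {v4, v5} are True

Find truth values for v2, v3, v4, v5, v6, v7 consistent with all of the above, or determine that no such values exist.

v2 = True, v3 = False, v4 = True, v5 = True, v6 = False, v7 = False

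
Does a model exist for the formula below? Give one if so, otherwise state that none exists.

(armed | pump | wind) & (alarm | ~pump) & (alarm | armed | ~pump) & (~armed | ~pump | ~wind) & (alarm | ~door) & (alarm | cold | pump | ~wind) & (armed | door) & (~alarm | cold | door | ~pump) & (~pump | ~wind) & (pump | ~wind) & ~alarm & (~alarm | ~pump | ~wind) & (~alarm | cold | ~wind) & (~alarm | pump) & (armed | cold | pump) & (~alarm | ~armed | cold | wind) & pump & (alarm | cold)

Case alarm = True:
  Clause (~alarm) is falsified — contradiction.
Case alarm = False:
  (alarm | ~pump) forces pump = False.
  Clause (pump) is falsified — contradiction.
Both cases fail, so the formula is unsatisfiable.

Unsatisfiable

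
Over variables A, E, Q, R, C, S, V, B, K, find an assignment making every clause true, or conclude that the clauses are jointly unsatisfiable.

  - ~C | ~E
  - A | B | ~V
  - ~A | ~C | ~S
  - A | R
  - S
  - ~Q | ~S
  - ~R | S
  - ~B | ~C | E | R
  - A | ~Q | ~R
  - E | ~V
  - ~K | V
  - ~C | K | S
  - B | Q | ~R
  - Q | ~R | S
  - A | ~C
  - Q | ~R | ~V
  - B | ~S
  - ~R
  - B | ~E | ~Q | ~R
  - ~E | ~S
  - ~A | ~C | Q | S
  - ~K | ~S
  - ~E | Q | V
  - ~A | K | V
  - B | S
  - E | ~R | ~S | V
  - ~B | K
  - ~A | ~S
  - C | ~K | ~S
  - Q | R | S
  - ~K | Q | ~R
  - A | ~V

No satisfying assignment exists.

Case A = True:
  (S) forces S = True.
  Clause (~A | ~S) is falsified — contradiction.
Case A = False:
  (A | R) forces R = True.
  Clause (~R) is falsified — contradiction.
Both cases fail, so the formula is unsatisfiable.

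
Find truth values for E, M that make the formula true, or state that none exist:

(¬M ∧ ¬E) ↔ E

E=F, M=T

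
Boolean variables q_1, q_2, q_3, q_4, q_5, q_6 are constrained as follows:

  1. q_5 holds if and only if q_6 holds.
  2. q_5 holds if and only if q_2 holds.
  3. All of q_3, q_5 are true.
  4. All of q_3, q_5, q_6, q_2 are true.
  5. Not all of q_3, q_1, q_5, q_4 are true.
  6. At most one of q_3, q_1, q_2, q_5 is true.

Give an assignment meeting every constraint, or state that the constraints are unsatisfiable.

Case q_3 = True:
  (3) forces q_5 = True.
  Constraint (6) is violated (q_3=T, q_5=T) — contradiction.
Case q_3 = False:
  Constraint (3) is violated (q_3=F) — contradiction.
Both cases fail — unsatisfiable.

The formula is unsatisfiable.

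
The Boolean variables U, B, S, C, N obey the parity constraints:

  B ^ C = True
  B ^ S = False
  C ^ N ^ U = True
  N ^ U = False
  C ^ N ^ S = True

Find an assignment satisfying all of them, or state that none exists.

U=F, B=F, S=F, C=T, N=F

B ^ C = F ^ T = True ✓
B ^ S = F ^ F = False ✓
C ^ N ^ U = T ^ F ^ F = True ✓
N ^ U = F ^ F = False ✓
C ^ N ^ S = T ^ F ^ F = True ✓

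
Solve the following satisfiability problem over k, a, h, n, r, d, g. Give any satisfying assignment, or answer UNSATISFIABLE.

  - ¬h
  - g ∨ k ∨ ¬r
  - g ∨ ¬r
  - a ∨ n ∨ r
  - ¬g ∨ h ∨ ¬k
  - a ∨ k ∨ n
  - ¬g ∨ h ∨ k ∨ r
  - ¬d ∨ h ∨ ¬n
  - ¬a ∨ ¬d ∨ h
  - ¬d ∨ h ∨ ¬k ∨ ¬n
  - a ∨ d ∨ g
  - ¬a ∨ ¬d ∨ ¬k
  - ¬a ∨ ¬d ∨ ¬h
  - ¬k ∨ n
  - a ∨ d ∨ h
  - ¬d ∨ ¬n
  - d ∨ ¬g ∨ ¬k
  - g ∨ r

k: False, a: True, h: False, n: False, r: True, d: False, g: True

Unit clause (¬h) forces h = False.
Try k = True:
  (¬g ∨ h ∨ ¬k) forces g = False.
  (g ∨ ¬r) forces r = False.
  clause (g ∨ r) is falsified — backtrack.
So k = False.
Set a = True.
  then (¬a ∨ ¬d ∨ h) forces d = False.
Set n = False.
Set r = True.
  then (g ∨ k ∨ ¬r) forces g = True.
All clauses satisfied.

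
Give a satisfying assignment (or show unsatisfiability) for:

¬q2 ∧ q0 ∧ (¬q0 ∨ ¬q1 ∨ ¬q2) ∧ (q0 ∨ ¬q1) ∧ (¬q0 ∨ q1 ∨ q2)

Unit clause (¬q2) forces q2 = False.
Unit clause (q0) forces q0 = True.
In (¬q0 ∨ q1 ∨ q2) only q1 is left, so q1 = True.
All clauses satisfied.

q0: True, q1: True, q2: False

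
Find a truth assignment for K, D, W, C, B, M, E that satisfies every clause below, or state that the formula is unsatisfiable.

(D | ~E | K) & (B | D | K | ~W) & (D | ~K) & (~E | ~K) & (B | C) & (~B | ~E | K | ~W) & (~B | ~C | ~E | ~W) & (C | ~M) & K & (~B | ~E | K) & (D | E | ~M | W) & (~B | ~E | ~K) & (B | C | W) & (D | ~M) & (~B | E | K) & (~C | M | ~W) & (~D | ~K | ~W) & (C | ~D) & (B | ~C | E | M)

K = True; D = True; W = False; C = True; B = True; M = False; E = False

Unit clause (K) forces K = True.
In (D | ~K) only D is left, so D = True.
In (~E | ~K) only ~E is left, so E = False.
In (~D | ~K | ~W) only ~W is left, so W = False.
In (C | ~D) only C is left, so C = True.
Set B = True.
Set M = False.
All clauses satisfied.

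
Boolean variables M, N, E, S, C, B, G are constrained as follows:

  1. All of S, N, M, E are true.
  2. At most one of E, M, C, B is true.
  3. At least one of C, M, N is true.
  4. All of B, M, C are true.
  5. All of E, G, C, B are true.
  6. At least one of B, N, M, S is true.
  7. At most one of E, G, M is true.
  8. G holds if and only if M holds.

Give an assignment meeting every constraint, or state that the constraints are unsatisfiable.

Case M = True:
  (1) forces S = True.
  (1) forces N = True.
  (1) forces E = True.
  Constraint (2) is violated (E=T, M=T) — contradiction.
Case M = False:
  Constraint (1) is violated (M=F) — contradiction.
Both cases fail — unsatisfiable.

Unsatisfiable — no assignment works.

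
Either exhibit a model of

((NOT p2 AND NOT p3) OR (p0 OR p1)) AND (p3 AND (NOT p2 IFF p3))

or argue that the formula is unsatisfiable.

p0: True, p1: False, p2: False, p3: True

  (NOT p2 AND NOT p3) OR (p0 OR p1) = True
    NOT p2 AND NOT p3 = False
      NOT p2 = True
      NOT p3 = False
    p0 OR p1 = True
  p3 AND (NOT p2 IFF p3) = True
    NOT p2 IFF p3 = True
      NOT p2 = True
Both conjuncts True, so the formula holds.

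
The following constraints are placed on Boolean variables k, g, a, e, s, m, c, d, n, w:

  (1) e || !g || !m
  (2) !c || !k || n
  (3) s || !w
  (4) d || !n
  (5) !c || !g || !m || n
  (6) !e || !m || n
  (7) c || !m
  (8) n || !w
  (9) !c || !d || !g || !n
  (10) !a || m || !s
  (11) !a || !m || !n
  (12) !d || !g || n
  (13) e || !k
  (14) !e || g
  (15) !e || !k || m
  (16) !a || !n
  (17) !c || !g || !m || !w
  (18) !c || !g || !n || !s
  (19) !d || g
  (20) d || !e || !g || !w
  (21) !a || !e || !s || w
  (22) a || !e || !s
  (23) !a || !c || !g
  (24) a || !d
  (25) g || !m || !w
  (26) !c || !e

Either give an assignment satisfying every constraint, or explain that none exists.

Set k = False.
Set g = True.
Set a = False.
  then (a || !d) forces d = False.
  then (d || !n) forces n = False.
  then (n || !w) forces w = False.
Set e = True.
  then (!e || !m || n) forces m = False.
  then (a || !e || !s) forces s = False.
  then (!c || !e) forces c = False.
All clauses satisfied.

k=F, g=T, a=F, e=T, s=F, m=F, c=F, d=F, n=F, w=F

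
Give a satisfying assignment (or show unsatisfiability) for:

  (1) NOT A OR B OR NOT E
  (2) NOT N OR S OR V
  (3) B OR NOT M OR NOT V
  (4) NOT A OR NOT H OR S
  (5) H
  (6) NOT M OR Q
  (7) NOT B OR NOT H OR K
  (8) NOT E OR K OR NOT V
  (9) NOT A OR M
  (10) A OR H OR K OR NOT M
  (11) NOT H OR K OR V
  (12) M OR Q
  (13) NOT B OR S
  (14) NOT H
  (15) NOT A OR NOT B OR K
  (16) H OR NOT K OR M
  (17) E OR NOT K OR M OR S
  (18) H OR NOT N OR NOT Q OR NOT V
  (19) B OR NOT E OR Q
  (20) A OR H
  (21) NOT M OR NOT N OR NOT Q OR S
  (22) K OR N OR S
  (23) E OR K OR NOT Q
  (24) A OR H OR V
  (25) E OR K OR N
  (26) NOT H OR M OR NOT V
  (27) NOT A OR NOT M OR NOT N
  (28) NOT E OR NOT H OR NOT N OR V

Unsatisfiable

Case H = True:
  Clause (NOT H) is falsified — contradiction.
Case H = False:
  Clause (H) is falsified — contradiction.
Both cases fail, so the formula is unsatisfiable.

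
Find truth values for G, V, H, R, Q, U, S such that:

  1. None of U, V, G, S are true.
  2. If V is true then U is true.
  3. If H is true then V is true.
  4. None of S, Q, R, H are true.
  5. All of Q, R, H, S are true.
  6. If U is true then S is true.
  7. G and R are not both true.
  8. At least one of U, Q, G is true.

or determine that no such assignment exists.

Case H = True:
  Constraint (4) is violated (H=T) — contradiction.
Case H = False:
  Constraint (5) is violated (H=F) — contradiction.
Both cases fail — unsatisfiable.

Unsatisfiable — no assignment works.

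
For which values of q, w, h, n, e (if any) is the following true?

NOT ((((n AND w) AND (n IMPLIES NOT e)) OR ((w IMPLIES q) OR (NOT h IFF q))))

q = False; w = True; h = False; n = True; e = True

  NOT ((((n AND w) AND (n IMPLIES NOT e)) OR ((w IMPLIES q) OR (NOT h IFF q)))) = True
    ((n AND w) AND (n IMPLIES NOT e)) OR ((w IMPLIES q) OR (NOT h IFF q)) = False
      (n AND w) AND (n IMPLIES NOT e) = False
        n AND w = True
        n IMPLIES NOT e = False
          NOT e = False
      (w IMPLIES q) OR (NOT h IFF q) = False
        w IMPLIES q = False
        NOT h IFF q = False
          NOT h = True
The formula evaluates to True.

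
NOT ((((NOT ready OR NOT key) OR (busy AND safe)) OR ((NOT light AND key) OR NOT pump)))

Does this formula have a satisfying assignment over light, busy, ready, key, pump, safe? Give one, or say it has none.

light: True; busy: True; ready: True; key: True; pump: True; safe: False

  NOT ((((NOT ready OR NOT key) OR (busy AND safe)) OR ((NOT light AND key) OR NOT pump))) = True
    ((NOT ready OR NOT key) OR (busy AND safe)) OR ((NOT light AND key) OR NOT pump) = False
      (NOT ready OR NOT key) OR (busy AND safe) = False
        NOT ready OR NOT key = False
          NOT ready = False
          NOT key = False
        busy AND safe = False
      (NOT light AND key) OR NOT pump = False
        NOT light AND key = False
          NOT light = False
        NOT pump = False
The formula evaluates to True.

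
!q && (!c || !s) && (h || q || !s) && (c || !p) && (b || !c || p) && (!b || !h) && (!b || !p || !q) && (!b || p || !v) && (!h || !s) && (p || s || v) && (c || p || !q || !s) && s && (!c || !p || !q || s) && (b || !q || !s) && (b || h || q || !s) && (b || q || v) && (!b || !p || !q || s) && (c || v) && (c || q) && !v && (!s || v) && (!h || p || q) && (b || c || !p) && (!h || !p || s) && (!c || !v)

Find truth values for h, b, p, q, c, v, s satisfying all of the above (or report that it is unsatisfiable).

Case q = True:
  Clause (!q) is falsified — contradiction.
Case q = False:
  (s) forces s = True.
  (!c || !s) forces c = False.
  Clause (c || q) is falsified — contradiction.
Both cases fail, so the formula is unsatisfiable.

Unsatisfiable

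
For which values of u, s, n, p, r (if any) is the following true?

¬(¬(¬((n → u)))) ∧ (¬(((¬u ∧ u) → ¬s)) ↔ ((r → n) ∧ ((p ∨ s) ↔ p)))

u=F, s=T, n=T, p=F, r=T

  ¬(¬(¬((n → u)))) = True
    ¬(¬((n → u))) = False
      ¬((n → u)) = True
        n → u = False
  ¬(((¬u ∧ u) → ¬s)) ↔ ((r → n) ∧ ((p ∨ s) ↔ p)) = True
    ¬(((¬u ∧ u) → ¬s)) = False
      (¬u ∧ u) → ¬s = True
        ¬u ∧ u = False
          ¬u = True
        ¬s = False
    (r → n) ∧ ((p ∨ s) ↔ p) = False
      r → n = True
      (p ∨ s) ↔ p = False
        p ∨ s = True
Both conjuncts True, so the formula holds.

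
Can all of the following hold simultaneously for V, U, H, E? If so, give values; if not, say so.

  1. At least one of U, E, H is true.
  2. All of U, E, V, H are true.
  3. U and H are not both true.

The formula is unsatisfiable.

Case H = True:
  (2) forces U = True.
  Constraint (3) is violated (U=T, H=T) — contradiction.
Case H = False:
  Constraint (2) is violated (H=F) — contradiction.
Both cases fail — unsatisfiable.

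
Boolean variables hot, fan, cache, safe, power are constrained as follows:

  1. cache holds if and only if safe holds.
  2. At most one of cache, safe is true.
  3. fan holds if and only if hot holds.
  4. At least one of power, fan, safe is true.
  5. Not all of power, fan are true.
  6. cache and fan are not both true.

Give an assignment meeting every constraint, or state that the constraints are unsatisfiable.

hot = False, fan = False, cache = False, safe = False, power = True

  (1) cache=F, safe=F — same ✓
  (2) {cache, safe}: 0 true — at most one ✓
  (3) fan=F, hot=F — same ✓
  (4) {power, fan, safe}: 1 true — at least one ✓
  (5) {power, fan}: 1/2 true — not all ✓
  (6) cache=F, fan=F — not both ✓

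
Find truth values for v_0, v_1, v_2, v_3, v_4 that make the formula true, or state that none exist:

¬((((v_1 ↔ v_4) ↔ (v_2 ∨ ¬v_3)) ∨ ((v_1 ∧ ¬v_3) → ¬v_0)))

v_0 = True, v_1 = True, v_2 = False, v_3 = False, v_4 = False

  ¬((((v_1 ↔ v_4) ↔ (v_2 ∨ ¬v_3)) ∨ ((v_1 ∧ ¬v_3) → ¬v_0))) = True
    ((v_1 ↔ v_4) ↔ (v_2 ∨ ¬v_3)) ∨ ((v_1 ∧ ¬v_3) → ¬v_0) = False
      (v_1 ↔ v_4) ↔ (v_2 ∨ ¬v_3) = False
        v_1 ↔ v_4 = False
        v_2 ∨ ¬v_3 = True
          ¬v_3 = True
      (v_1 ∧ ¬v_3) → ¬v_0 = False
        v_1 ∧ ¬v_3 = True
          ¬v_3 = True
        ¬v_0 = False
The formula evaluates to True.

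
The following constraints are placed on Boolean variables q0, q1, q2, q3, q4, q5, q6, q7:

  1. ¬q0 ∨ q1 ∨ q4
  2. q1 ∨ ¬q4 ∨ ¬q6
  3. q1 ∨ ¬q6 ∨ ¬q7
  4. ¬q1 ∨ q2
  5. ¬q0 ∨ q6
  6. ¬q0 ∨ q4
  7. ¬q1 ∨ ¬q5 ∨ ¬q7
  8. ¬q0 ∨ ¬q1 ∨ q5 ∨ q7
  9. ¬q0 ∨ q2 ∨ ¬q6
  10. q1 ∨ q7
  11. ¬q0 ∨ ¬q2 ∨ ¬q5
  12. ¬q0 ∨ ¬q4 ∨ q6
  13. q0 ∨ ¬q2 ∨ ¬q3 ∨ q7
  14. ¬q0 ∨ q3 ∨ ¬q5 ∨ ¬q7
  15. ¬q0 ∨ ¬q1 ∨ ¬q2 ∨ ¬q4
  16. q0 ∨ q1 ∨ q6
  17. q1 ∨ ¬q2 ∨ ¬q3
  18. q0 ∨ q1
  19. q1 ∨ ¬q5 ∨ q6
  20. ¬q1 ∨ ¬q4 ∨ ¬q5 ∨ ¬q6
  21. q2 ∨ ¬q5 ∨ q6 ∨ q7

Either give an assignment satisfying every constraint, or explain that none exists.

q0 = False, q1 = True, q2 = True, q3 = False, q4 = False, q5 = True, q6 = True, q7 = False

Try q0 = True:
  (¬q0 ∨ q6) forces q6 = True.
  (¬q0 ∨ q4) forces q4 = True.
  (q1 ∨ ¬q4 ∨ ¬q6) forces q1 = True.
  (¬q1 ∨ q2) forces q2 = True.
  clause (¬q0 ∨ ¬q1 ∨ ¬q2 ∨ ¬q4) is falsified — backtrack.
So q0 = False.
  then (q0 ∨ q1) forces q1 = True.
  then (¬q1 ∨ q2) forces q2 = True.
Set q3 = False.
Set q4 = False.
Set q5 = True.
  then (¬q1 ∨ ¬q5 ∨ ¬q7) forces q7 = False.
Set q6 = True.
All clauses satisfied.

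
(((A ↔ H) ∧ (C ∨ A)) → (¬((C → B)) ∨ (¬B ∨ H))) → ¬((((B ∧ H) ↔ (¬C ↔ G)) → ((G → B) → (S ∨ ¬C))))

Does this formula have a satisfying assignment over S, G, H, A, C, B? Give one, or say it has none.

S=F; G=F; H=F; A=F; C=T; B=T

  (((A ↔ H) ∧ (C ∨ A)) → (¬((C → B)) ∨ (¬B ∨ H))) → ¬((((B ∧ H) ↔ (¬C ↔ G)) → ((G → B) → (S ∨ ¬C)))) = True
    ((A ↔ H) ∧ (C ∨ A)) → (¬((C → B)) ∨ (¬B ∨ H)) = False
      (A ↔ H) ∧ (C ∨ A) = True
        A ↔ H = True
        C ∨ A = True
      ¬((C → B)) ∨ (¬B ∨ H) = False
        ¬((C → B)) = False
          C → B = True
        ¬B ∨ H = False
          ¬B = False
    ¬((((B ∧ H) ↔ (¬C ↔ G)) → ((G → B) → (S ∨ ¬C)))) = False
      ((B ∧ H) ↔ (¬C ↔ G)) → ((G → B) → (S ∨ ¬C)) = True
        (B ∧ H) ↔ (¬C ↔ G) = False
          B ∧ H = False
          ¬C ↔ G = True
            ¬C = False
        (G → B) → (S ∨ ¬C) = False
          G → B = True
          S ∨ ¬C = False
            ¬C = False
The formula evaluates to True.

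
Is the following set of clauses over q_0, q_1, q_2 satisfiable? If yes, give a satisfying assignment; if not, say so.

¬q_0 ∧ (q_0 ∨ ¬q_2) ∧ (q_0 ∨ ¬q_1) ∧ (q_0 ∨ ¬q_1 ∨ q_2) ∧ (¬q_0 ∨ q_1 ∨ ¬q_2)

Unit clause (¬q_0) forces q_0 = False.
In (q_0 ∨ ¬q_2) only ¬q_2 is left, so q_2 = False.
In (q_0 ∨ ¬q_1) only ¬q_1 is left, so q_1 = False.
Check each clause:
  (¬q_0): ¬q_0 holds.
  (q_0 ∨ ¬q_2): ¬q_2 holds.
  (q_0 ∨ ¬q_1): ¬q_1 holds.
  (q_0 ∨ ¬q_1 ∨ q_2): ¬q_1 holds.
  (¬q_0 ∨ q_1 ∨ ¬q_2): ¬q_0 holds.
All clauses satisfied.

q_0=F, q_1=F, q_2=F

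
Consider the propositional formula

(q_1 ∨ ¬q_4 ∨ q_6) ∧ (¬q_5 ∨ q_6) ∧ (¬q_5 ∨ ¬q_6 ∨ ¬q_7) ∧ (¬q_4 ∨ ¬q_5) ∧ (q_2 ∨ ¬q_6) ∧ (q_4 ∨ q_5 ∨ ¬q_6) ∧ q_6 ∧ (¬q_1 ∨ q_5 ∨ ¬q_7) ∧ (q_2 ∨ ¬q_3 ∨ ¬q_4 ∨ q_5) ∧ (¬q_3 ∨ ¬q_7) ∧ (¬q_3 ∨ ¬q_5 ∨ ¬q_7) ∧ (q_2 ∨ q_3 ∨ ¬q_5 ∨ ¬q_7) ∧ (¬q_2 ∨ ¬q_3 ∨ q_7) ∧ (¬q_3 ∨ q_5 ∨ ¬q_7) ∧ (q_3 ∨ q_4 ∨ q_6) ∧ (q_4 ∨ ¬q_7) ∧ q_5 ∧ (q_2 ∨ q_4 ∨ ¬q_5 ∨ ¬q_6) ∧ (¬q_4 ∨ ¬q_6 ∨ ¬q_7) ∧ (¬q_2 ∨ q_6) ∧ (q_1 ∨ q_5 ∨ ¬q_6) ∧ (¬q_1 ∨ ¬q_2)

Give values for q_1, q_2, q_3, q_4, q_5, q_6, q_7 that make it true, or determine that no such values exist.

q_1: False; q_2: True; q_3: False; q_4: False; q_5: True; q_6: True; q_7: False

Unit clause (q_6) forces q_6 = True.
Unit clause (q_5) forces q_5 = True.
In (¬q_5 ∨ ¬q_6 ∨ ¬q_7) only ¬q_7 is left, so q_7 = False.
In (¬q_4 ∨ ¬q_5) only ¬q_4 is left, so q_4 = False.
In (q_2 ∨ ¬q_6) only q_2 is left, so q_2 = True.
In (¬q_2 ∨ ¬q_3 ∨ q_7) only ¬q_3 is left, so q_3 = False.
In (¬q_1 ∨ ¬q_2) only ¬q_1 is left, so q_1 = False.
All clauses satisfied.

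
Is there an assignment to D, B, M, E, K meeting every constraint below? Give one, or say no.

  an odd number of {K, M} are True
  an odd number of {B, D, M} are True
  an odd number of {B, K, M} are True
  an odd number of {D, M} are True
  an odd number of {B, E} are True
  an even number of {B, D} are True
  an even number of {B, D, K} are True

D = False, B = False, M = True, E = True, K = False

{K, M}: 1 true → odd ✓
{B, D, M}: 1 true → odd ✓
{B, K, M}: 1 true → odd ✓
{D, M}: 1 true → odd ✓
{B, E}: 1 true → odd ✓
{B, D}: 0 true → even ✓
{B, D, K}: 0 true → even ✓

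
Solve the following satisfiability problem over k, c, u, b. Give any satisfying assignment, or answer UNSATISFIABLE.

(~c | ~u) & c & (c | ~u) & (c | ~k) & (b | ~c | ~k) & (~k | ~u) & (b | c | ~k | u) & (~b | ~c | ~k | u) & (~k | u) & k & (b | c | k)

Case k = True:
  (c) forces c = True.
  (~c | ~u) forces u = False.
  Clause (~k | u) is falsified — contradiction.
Case k = False:
  Clause (k) is falsified — contradiction.
Both cases fail, so the formula is unsatisfiable.

No satisfying assignment exists.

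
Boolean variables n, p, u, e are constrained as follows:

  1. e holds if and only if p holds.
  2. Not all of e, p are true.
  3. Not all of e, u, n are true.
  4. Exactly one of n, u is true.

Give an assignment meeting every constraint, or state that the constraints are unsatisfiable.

n = False; p = False; u = True; e = False

  (1) e=F, p=F — same ✓
  (2) {e, p}: 0/2 true — not all ✓
  (3) {e, u, n}: 1/3 true — not all ✓
  (4) {n, u}: 1 true — exactly one ✓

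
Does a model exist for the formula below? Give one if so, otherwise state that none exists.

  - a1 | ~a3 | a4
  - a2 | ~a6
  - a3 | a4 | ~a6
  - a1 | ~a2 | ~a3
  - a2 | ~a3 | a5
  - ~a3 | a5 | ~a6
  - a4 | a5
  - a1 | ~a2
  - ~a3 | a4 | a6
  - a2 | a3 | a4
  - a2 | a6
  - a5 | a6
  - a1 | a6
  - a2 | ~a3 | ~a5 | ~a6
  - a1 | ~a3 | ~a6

a1 = True, a2 = True, a3 = True, a4 = True, a5 = True, a6 = True

Try a1 = False:
  (a1 | ~a2) forces a2 = False.
  (a2 | ~a6) forces a6 = False.
  clause (a2 | a6) is falsified — backtrack.
So a1 = True.
Try a2 = False:
  (a2 | ~a6) forces a6 = False.
  clause (a2 | a6) is falsified — backtrack.
So a2 = True.
Set a3 = True.
Set a4 = True.
Try a5 = False:
  (~a3 | a5 | ~a6) forces a6 = False.
  clause (a5 | a6) is falsified — backtrack.
So a5 = True.
Set a6 = True.
All clauses satisfied.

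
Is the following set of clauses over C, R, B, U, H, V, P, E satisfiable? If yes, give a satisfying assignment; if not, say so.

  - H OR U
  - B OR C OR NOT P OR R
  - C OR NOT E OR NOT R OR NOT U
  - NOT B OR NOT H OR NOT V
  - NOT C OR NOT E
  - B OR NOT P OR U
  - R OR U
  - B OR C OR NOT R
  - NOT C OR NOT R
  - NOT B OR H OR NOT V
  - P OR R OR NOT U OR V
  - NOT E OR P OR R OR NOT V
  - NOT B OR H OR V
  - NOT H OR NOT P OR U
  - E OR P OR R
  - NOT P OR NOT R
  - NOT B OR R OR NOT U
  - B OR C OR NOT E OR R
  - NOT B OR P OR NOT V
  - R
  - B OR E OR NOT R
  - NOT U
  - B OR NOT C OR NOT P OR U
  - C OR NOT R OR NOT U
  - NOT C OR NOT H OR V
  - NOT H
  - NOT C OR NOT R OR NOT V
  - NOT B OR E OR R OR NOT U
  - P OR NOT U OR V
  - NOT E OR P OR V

Unsatisfiable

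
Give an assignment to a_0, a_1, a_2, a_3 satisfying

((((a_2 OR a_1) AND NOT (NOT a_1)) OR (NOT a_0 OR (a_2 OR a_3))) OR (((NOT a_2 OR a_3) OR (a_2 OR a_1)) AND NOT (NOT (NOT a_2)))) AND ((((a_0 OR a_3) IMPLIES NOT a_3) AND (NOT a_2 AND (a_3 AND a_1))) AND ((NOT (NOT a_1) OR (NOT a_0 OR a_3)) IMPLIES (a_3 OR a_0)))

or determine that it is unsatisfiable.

The formula is unsatisfiable.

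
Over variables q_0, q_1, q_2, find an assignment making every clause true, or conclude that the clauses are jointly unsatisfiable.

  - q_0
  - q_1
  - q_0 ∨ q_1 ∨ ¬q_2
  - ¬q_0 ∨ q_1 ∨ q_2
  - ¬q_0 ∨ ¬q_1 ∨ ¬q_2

Unit clause (q_0) forces q_0 = True.
Unit clause (q_1) forces q_1 = True.
In (¬q_0 ∨ ¬q_1 ∨ ¬q_2) only ¬q_2 is left, so q_2 = False.
Check each clause:
  (q_0): q_0 holds.
  (q_1): q_1 holds.
  (q_0 ∨ q_1 ∨ ¬q_2): q_0 holds.
  (¬q_0 ∨ q_1 ∨ q_2): q_1 holds.
  (¬q_0 ∨ ¬q_1 ∨ ¬q_2): ¬q_2 holds.
All clauses satisfied.

q_0 = True, q_1 = True, q_2 = False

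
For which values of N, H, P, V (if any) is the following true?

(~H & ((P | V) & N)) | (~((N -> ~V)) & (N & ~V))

N = True, H = False, P = False, V = True

  (~H & ((P | V) & N)) | (~((N -> ~V)) & (N & ~V)) = True
    ~H & ((P | V) & N) = True
      ~H = True
      (P | V) & N = True
        P | V = True
    ~((N -> ~V)) & (N & ~V) = False
      ~((N -> ~V)) = True
        N -> ~V = False
          ~V = False
      N & ~V = False
        ~V = False
The formula evaluates to True.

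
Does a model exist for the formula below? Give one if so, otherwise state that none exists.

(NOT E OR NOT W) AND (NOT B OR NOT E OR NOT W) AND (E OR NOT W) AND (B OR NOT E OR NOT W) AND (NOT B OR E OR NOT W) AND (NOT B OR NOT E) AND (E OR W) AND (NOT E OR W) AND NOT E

Unsatisfiable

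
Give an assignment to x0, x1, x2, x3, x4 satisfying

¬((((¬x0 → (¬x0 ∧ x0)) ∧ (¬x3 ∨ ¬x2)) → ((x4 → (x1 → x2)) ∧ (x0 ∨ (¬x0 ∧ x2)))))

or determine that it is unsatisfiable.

x0 = True, x1 = True, x2 = False, x3 = False, x4 = True

  ¬((((¬x0 → (¬x0 ∧ x0)) ∧ (¬x3 ∨ ¬x2)) → ((x4 → (x1 → x2)) ∧ (x0 ∨ (¬x0 ∧ x2))))) = True
    ((¬x0 → (¬x0 ∧ x0)) ∧ (¬x3 ∨ ¬x2)) → ((x4 → (x1 → x2)) ∧ (x0 ∨ (¬x0 ∧ x2))) = False
      (¬x0 → (¬x0 ∧ x0)) ∧ (¬x3 ∨ ¬x2) = True
        ¬x0 → (¬x0 ∧ x0) = True
          ¬x0 = False
          ¬x0 ∧ x0 = False
            ¬x0 = False
        ¬x3 ∨ ¬x2 = True
          ¬x3 = True
          ¬x2 = True
      (x4 → (x1 → x2)) ∧ (x0 ∨ (¬x0 ∧ x2)) = False
        x4 → (x1 → x2) = False
          x1 → x2 = False
        x0 ∨ (¬x0 ∧ x2) = True
          ¬x0 ∧ x2 = False
            ¬x0 = False
The formula evaluates to True.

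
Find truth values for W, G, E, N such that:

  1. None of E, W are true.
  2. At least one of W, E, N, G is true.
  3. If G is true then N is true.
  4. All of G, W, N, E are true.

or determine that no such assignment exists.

The formula is unsatisfiable.

Case W = True:
  Constraint (1) is violated (W=T) — contradiction.
Case W = False:
  Constraint (4) is violated (W=F) — contradiction.
Both cases fail — unsatisfiable.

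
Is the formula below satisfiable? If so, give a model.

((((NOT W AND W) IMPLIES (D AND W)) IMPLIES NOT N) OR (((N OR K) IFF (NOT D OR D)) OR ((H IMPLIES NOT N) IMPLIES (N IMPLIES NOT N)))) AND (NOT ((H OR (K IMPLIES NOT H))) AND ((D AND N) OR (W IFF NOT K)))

No satisfying assignment exists.

The conjunct NOT ((H OR (K IMPLIES NOT H))) is unsatisfiable on its own:
  K=F, H=F: evaluates to False.
  K=F, H=T: evaluates to False.
  K=T, H=F: evaluates to False.
  K=T, H=T: evaluates to False.
So the whole conjunction is unsatisfiable.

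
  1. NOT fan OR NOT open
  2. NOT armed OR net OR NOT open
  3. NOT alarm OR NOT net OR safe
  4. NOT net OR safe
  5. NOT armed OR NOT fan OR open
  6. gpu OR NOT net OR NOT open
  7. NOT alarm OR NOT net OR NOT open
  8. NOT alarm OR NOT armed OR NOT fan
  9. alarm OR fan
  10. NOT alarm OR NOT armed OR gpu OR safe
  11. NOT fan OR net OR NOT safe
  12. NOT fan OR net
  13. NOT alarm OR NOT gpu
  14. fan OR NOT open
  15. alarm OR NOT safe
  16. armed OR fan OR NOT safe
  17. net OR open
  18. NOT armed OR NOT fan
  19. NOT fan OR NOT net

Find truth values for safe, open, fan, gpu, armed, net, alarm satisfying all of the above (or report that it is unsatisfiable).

Set safe = True.
  then (alarm OR NOT safe) forces alarm = True.
  then (NOT alarm OR NOT gpu) forces gpu = False.
Try open = True:
  (NOT fan OR NOT open) forces fan = False.
  clause (fan OR NOT open) is falsified — backtrack.
So open = False.
  then (net OR open) forces net = True.
  then (NOT fan OR NOT net) forces fan = False.
  then (armed OR fan OR NOT safe) forces armed = True.
All clauses satisfied.

safe = True, open = False, fan = False, gpu = False, armed = True, net = True, alarm = True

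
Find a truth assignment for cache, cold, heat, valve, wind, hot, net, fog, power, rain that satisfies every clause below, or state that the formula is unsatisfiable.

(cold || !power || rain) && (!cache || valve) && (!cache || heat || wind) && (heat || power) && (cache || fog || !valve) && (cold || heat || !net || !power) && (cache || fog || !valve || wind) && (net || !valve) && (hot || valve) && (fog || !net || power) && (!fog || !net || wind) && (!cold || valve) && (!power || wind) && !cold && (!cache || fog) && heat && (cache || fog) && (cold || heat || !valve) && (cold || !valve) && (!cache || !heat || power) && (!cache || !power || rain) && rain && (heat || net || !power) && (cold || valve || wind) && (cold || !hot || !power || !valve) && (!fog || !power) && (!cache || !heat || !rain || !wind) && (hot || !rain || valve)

cache = False; cold = False; heat = True; valve = False; wind = True; hot = True; net = False; fog = True; power = False; rain = True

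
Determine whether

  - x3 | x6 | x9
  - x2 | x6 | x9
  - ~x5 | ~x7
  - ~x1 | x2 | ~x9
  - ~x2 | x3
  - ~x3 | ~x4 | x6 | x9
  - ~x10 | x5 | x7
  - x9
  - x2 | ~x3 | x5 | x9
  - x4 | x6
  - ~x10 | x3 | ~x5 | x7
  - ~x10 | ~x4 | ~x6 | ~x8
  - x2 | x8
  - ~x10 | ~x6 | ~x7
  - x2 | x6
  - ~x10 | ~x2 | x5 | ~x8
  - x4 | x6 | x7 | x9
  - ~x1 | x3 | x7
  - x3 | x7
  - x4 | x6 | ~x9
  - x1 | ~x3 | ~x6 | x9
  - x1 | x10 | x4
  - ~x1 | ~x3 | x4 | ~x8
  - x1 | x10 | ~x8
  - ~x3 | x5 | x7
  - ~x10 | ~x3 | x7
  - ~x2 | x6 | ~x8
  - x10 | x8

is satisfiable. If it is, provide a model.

Unit clause (x9) forces x9 = True.
Set x1 = True.
  then (~x1 | x2 | ~x9) forces x2 = True.
  then (~x2 | x3) forces x3 = True.
Try x4 = False:
  (x4 | x6) forces x6 = True.
  (~x1 | ~x3 | x4 | ~x8) forces x8 = False.
  (x10 | x8) forces x10 = True.
  (~x10 | ~x6 | ~x7) forces x7 = False.
  clause (~x10 | ~x3 | x7) is falsified — backtrack.
So x4 = True.
Set x5 = False.
  then (~x3 | x5 | x7) forces x7 = True.
Set x6 = False.
  then (~x2 | x6 | ~x8) forces x8 = False.
  then (x10 | x8) forces x10 = True.
All clauses satisfied.

x1=T, x2=T, x3=T, x4=T, x5=F, x6=F, x7=T, x8=F, x9=T, x10=T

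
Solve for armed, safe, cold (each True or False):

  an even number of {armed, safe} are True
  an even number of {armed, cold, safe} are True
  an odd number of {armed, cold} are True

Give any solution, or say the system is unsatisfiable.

armed=T, safe=T, cold=F

{armed, safe}: 2 true → even ✓
{armed, cold, safe}: 2 true → even ✓
{armed, cold}: 1 true → odd ✓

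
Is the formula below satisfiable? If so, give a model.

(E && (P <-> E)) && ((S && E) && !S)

Unsatisfiable

Case S = True: the conjunct !S is False.
Case S = False: the conjunct S is False.
Both cases fail — unsatisfiable.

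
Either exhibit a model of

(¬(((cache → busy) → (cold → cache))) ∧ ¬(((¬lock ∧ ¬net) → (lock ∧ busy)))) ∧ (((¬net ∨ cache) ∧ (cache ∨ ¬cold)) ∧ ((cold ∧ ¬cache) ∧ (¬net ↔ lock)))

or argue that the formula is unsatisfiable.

Case cache = True: the conjunct ¬(((cache → busy) → (cold → cache))) becomes ¬((busy → True)) = False.
Case cache = False: the formula simplifies to (¬(¬cold) ∧ ¬(((¬lock ∧ ¬net) → (lock ∧ busy)))) ∧ ((¬net ∧ ¬cold) ∧ (cold ∧ (¬net ↔ lock))).
  cold = True: the conjunct ¬cold is False.
  cold = False: the conjunct ¬(¬cold) becomes ¬(¬False) = False.
Both cases fail — unsatisfiable.

Unsatisfiable — no assignment works.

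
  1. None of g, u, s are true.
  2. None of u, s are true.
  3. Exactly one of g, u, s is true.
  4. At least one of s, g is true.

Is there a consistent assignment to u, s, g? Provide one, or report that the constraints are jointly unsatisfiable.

Case s = True:
  Constraint (1) is violated (s=T) — contradiction.
Case s = False:
  (1) forces g = False.
  Constraint (4) is violated (s=F, g=F) — contradiction.
Both cases fail — unsatisfiable.

The formula is unsatisfiable.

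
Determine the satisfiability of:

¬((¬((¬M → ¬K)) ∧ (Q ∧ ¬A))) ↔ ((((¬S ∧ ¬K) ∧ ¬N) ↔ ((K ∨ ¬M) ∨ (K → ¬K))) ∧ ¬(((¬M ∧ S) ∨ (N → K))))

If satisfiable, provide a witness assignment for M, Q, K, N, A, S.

M = False, Q = True, K = True, N = False, A = False, S = True

  ¬((¬((¬M → ¬K)) ∧ (Q ∧ ¬A))) ↔ ((((¬S ∧ ¬K) ∧ ¬N) ↔ ((K ∨ ¬M) ∨ (K → ¬K))) ∧ ¬(((¬M ∧ S) ∨ (N → K)))) = True
    ¬((¬((¬M → ¬K)) ∧ (Q ∧ ¬A))) = False
      ¬((¬M → ¬K)) ∧ (Q ∧ ¬A) = True
        ¬((¬M → ¬K)) = True
          ¬M → ¬K = False
            ¬M = True
            ¬K = False
        Q ∧ ¬A = True
          ¬A = True
    (((¬S ∧ ¬K) ∧ ¬N) ↔ ((K ∨ ¬M) ∨ (K → ¬K))) ∧ ¬(((¬M ∧ S) ∨ (N → K))) = False
      ((¬S ∧ ¬K) ∧ ¬N) ↔ ((K ∨ ¬M) ∨ (K → ¬K)) = False
        (¬S ∧ ¬K) ∧ ¬N = False
          ¬S ∧ ¬K = False
            ¬S = False
            ¬K = False
          ¬N = True
        (K ∨ ¬M) ∨ (K → ¬K) = True
          K ∨ ¬M = True
            ¬M = True
          K → ¬K = False
            ¬K = False
      ¬(((¬M ∧ S) ∨ (N → K))) = False
        (¬M ∧ S) ∨ (N → K) = True
          ¬M ∧ S = True
            ¬M = True
          N → K = True
The formula evaluates to True.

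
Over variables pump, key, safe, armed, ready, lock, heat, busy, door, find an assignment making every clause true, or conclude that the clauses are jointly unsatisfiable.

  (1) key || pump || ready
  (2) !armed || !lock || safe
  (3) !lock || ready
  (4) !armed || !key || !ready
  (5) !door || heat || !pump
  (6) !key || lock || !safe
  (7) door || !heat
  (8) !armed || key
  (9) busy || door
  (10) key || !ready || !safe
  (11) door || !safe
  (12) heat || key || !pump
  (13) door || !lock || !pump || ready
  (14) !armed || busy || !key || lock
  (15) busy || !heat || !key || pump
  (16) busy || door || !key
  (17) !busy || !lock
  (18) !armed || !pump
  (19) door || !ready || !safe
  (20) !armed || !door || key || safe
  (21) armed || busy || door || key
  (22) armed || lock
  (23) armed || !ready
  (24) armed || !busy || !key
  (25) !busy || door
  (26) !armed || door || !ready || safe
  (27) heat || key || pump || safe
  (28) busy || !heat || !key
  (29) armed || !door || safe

pump=F, key=T, safe=F, armed=T, ready=F, lock=F, heat=T, busy=T, door=T

Set pump = False.
Set key = True.
Try safe = True:
  (!key || lock || !safe) forces lock = True.
  (!lock || ready) forces ready = True.
  (!armed || !key || !ready) forces armed = False.
  clause (armed || !ready) is falsified — backtrack.
So safe = False.
Set armed = True.
  then (!armed || !lock || safe) forces lock = False.
  then (!armed || !key || !ready) forces ready = False.
  then (!armed || busy || !key || lock) forces busy = True.
  then (!busy || door) forces door = True.
Set heat = True.
All clauses satisfied.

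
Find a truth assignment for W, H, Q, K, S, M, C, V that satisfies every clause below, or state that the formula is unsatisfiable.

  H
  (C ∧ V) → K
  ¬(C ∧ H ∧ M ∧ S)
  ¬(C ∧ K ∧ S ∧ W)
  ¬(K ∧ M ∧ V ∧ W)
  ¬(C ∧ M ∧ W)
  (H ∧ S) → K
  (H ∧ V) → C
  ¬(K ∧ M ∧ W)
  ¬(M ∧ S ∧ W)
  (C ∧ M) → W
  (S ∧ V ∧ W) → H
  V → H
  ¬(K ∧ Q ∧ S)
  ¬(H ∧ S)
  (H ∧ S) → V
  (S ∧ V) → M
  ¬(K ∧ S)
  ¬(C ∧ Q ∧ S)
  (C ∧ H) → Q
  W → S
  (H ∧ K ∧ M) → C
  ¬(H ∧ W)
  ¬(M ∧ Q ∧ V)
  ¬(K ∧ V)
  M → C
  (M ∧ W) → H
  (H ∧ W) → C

Unit clause (H) forces H = True.
In (¬H ∨ ¬S) only ¬S is left, so S = False.
In (¬H ∨ ¬W) only ¬W is left, so W = False.
Set Q = True.
Set K = False.
Try M = True:
  (¬M ∨ ¬Q ∨ ¬V) forces V = False.
  (C ∨ ¬M) forces C = True.
  clause (¬C ∨ ¬M ∨ W) is falsified — backtrack.
So M = False.
Set C = True.
  then (¬C ∨ K ∨ ¬V) forces V = False.
All clauses satisfied.

W = False, H = True, Q = True, K = False, S = False, M = False, C = True, V = False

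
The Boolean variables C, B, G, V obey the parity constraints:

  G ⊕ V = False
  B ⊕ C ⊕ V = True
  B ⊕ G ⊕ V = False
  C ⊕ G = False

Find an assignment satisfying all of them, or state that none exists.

Unsatisfiable

Adding constraints 2, 3, 4 mod 2: every variable appears an even number of times on the left, so the left side is 0.
But the right sides sum to 1 (mod 2). 0 ≠ 1 — the system is inconsistent.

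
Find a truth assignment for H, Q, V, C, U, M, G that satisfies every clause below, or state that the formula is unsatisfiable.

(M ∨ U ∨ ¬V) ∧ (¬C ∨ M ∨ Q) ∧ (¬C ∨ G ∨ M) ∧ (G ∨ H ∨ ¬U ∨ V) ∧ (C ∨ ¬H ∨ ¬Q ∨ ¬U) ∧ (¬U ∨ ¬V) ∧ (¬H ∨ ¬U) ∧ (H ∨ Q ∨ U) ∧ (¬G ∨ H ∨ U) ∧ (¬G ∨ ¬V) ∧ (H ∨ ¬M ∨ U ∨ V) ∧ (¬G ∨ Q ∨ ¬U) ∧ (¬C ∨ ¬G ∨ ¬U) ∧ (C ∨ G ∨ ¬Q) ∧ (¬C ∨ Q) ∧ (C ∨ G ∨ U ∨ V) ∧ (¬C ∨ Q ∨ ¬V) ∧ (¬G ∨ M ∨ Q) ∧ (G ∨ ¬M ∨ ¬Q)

Set H = True.
  then (¬H ∨ ¬U) forces U = False.
Set Q = True.
Try V = True:
  (M ∨ U ∨ ¬V) forces M = True.
  (¬G ∨ ¬V) forces G = False.
  clause (G ∨ ¬M ∨ ¬Q) is falsified — backtrack.
So V = False.
Set C = True.
Set M = False.
  then (¬C ∨ G ∨ M) forces G = True.
All clauses satisfied.

H=T, Q=T, V=F, C=T, U=F, M=F, G=T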